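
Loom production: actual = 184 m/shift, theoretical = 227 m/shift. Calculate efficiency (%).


Formula: Efficiency% = (Actual output / Theoretical output) * 100
Efficiency% = (184 / 227) * 100
Efficiency% = 0.810573 * 100 = 81.0573% ≈ 81.1%

81.1%


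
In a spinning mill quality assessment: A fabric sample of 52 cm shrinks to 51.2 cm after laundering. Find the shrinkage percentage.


Formula: Shrinkage% = ((L_before - L_after) / L_before) * 100
Step 1: Shrinkage = 52 - 51.2 = 0.8 cm
Step 2: Shrinkage% = (0.8 / 52) * 100
Step 3: Shrinkage% = 0.015385 * 100 = 1.5385% ≈ 1.5%

1.5%


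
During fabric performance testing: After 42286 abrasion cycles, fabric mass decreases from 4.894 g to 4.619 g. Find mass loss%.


Formula: Mass loss% = ((m_before - m_after) / m_before) * 100
Step 1: Mass loss = 4.894 - 4.619 = 0.275 g
Step 2: Ratio = 0.275 / 4.894 = 0.0561913
Step 3: Mass loss% = 0.0561913 * 100 = 5.61913% ≈ 5.62%

5.62%


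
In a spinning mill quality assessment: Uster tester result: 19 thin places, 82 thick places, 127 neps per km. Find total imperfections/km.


Formula: Total = thin places + thick places + neps
Total = 19 + 82 + 127
Total = 228 imperfections/km

228 imperfections/km


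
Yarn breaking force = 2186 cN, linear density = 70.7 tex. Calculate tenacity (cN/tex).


Formula: Tenacity = Breaking force / Linear density
Tenacity = 2186 cN / 70.7 tex
Tenacity = 30.92 cN/tex

30.92 cN/tex


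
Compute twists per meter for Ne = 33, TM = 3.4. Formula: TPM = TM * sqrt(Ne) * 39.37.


Formula: TPM = TM * sqrt(Ne) * 39.37
Step 1: sqrt(Ne) = sqrt(33) = 5.7446
Step 2: TM * sqrt(Ne) = 3.4 * 5.7446 = 19.5316
Step 3: TPM = 19.5316 * 39.37 = 769 twists/m

769 twists/m


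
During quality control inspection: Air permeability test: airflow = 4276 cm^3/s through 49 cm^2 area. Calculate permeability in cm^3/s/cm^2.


Formula: Air Permeability = Airflow / Test Area
AP = 4276 cm^3/s / 49 cm^2
AP = 87.3 cm^3/s/cm^2

87.3 cm^3/s/cm^2


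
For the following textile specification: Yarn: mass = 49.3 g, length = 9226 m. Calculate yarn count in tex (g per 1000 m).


Formula: Tex = (mass_g / length_m) * 1000
Substituting: Tex = (49.3 / 9226) * 1000
Intermediate: 49.3 / 9226 = 0.00534359 g/m
Tex = 0.00534359 * 1000 = 5.34 tex

5.34 tex


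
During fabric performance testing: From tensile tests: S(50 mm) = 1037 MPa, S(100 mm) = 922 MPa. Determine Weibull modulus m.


Formula: m = ln(L1/L2) / ln(S2/S1)
Step 1: ln(L1/L2) = ln(50/100) = -0.69315
Step 2: S2/S1 = 922/1037 = 0.8891
Step 3: ln(S2/S1) = ln(0.8891) = -0.11755
Step 4: m = -0.69315 / -0.11755 = 5.90

5.90 (Weibull m)


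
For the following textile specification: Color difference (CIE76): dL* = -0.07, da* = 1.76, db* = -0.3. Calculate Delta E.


Formula: Delta E = sqrt(dL*^2 + da*^2 + db*^2)
Step 1: dL*^2 = (-0.07)^2 = 0.0049
Step 2: da*^2 = 1.76^2 = 3.0976
Step 3: db*^2 = (-0.3)^2 = 0.09
Step 4: Sum = 0.0049 + 3.0976 + 0.09 = 3.1925
Step 5: Delta E = sqrt(3.1925) = 1.79

1.79 Delta E


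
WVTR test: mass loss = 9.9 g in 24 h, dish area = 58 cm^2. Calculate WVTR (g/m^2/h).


Formula: WVTR = mass_loss / (area * time)
Step 1: Convert area: 58 cm^2 = 0.0058 m^2
Step 2: WVTR = 9.9 g / (0.0058 m^2 * 24 h)
Step 3: WVTR = 9.9 / 0.1392 = 71.1 g/m^2/h

71.1 g/m^2/h


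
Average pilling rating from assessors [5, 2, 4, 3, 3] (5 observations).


Formula: Mean = sum / count
Sum = 5 + 2 + 4 + 3 + 3 = 17
Mean = 17 / 5 = 3.4

3.4


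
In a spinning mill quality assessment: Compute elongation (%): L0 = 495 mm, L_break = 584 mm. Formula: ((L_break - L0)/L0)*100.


Formula: Elongation (%) = ((L_break - L0) / L0) * 100
Step 1: Extension = 584 - 495 = 89 mm
Step 2: Elongation = (89 / 495) * 100
Step 3: Elongation = 0.179798 * 100 = 17.9798% ≈ 18.0%

18.0%


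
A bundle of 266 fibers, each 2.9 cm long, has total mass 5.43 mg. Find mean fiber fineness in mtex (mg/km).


Formula: fineness (mtex) = mass (mg) / total length (km) = (mass_mg / total_length_m) * 1000
Step 1: Convert fiber length: 2.9 cm = 0.029 m
Step 2: Total fiber length = 266 * 0.029 = 7.714 m
Step 3: Linear density = 5.43 mg / 7.714 m = 0.7039 mg/m
Step 4: fineness = 0.7039 * 1000 = 703.9 mtex

703.9 mtex


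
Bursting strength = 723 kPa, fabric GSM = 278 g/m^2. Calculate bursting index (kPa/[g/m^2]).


Formula: Bursting Index = Bursting Strength / Fabric GSM
BI = 723 kPa / 278 g/m^2
BI = 2.601 kPa/(g/m^2)

2.601 kPa/(g/m^2)


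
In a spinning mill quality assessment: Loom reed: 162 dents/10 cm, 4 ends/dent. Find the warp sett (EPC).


Formula: EPC = (dents per 10 cm * ends per dent) / 10
Step 1: Total ends per 10 cm = 162 * 4 = 648
Step 2: EPC = 648 / 10 = 64.8 ends/cm

64.8 ends/cm


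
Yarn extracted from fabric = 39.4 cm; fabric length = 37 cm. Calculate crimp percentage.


Formula: Crimp% = ((L_yarn - L_fabric) / L_fabric) * 100
Step 1: Extension = 39.4 - 37 = 2.4 cm
Step 2: Crimp% = (2.4 / 37) * 100
Step 3: Crimp% = 0.064865 * 100 = 6.4865% ≈ 6.5%

6.5%


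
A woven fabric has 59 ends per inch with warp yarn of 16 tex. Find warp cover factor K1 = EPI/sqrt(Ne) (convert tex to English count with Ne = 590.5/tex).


Formula: K1 = EPI / sqrt(Ne), with Ne = 590.5 / tex_warp
Step 1: Ne = 590.5 / 16 = 36.906
Step 2: sqrt(Ne) = sqrt(36.906) = 6.075
Step 3: K1 = 59 / 6.075 = 9.7

9.7


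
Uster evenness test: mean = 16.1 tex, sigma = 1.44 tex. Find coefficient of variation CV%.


Formula: CV% = (standard deviation / mean) * 100
Step 1: Ratio = 1.44 / 16.1 = 0.089441
Step 2: CV% = 0.089441 * 100 = 8.9441% ≈ 8.9%

8.9%


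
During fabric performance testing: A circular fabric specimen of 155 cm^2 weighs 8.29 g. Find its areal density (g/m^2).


Formula: GSM = mass_g / area_m2
Step 1: Convert area: 155 cm^2 = 155 / 10000 = 0.0155 m^2
Step 2: GSM = 8.29 g / 0.0155 m^2 = 534.8 g/m^2

534.8 g/m^2


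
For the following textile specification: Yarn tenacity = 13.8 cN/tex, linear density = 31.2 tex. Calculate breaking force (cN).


Formula: Breaking force = Tenacity * Linear density
F = 13.8 cN/tex * 31.2 tex
F = 430.56 cN

430.56 cN


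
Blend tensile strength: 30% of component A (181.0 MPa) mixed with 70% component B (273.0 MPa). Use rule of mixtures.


Formula: Blend property = (fraction_A * property_A) + (fraction_B * property_B)
Step 1: Contribution A = 30/100 * 181.0 MPa = 54.3 MPa
Step 2: Contribution B = 70/100 * 273.0 MPa = 191.1 MPa
Step 3: Blend tensile strength = 54.3 + 191.1 = 245.4 MPa

245.4 MPa


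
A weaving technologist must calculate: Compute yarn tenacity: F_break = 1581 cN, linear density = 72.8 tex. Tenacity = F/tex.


Formula: Tenacity = Breaking force / Linear density
Tenacity = 1581 cN / 72.8 tex
Tenacity = 21.72 cN/tex

21.72 cN/tex


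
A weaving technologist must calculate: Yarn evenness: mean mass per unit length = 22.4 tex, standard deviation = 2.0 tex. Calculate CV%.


Formula: CV% = (standard deviation / mean) * 100
Step 1: Ratio = 2.0 / 22.4 = 0.089286
Step 2: CV% = 0.089286 * 100 = 8.9286% ≈ 8.9%

8.9%


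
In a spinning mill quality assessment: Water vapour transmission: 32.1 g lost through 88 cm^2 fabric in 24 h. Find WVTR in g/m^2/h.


Formula: WVTR = mass_loss / (area * time)
Step 1: Convert area: 88 cm^2 = 0.0088 m^2
Step 2: WVTR = 32.1 g / (0.0088 m^2 * 24 h)
Step 3: WVTR = 32.1 / 0.2112 = 152.0 g/m^2/h

152.0 g/m^2/h


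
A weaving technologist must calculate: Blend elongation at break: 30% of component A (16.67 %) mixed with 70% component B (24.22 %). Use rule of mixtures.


Formula: Blend property = (fraction_A * property_A) + (fraction_B * property_B)
Step 1: Contribution A = 30/100 * 16.67 % = 5.001 %
Step 2: Contribution B = 70/100 * 24.22 % = 16.954 %
Step 3: Blend elongation at break = 5.001 + 16.954 = 21.955 %

21.955 %


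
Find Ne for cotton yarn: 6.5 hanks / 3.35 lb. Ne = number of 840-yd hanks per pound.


Formula: Ne = hanks / mass_lb
Substituting: Ne = 6.5 / 3.35
Ne = 1.9

1.9 Ne


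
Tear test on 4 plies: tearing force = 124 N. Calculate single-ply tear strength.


Formula: Per-ply strength = Total force / Number of plies
Per-ply = 124 N / 4
Per-ply = 31 N

31 N


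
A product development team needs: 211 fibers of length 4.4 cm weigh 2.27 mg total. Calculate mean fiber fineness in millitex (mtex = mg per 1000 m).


Formula: fineness (mtex) = mass (mg) / total length (km) = (mass_mg / total_length_m) * 1000
Step 1: Convert fiber length: 4.4 cm = 0.044 m
Step 2: Total fiber length = 211 * 0.044 = 9.284 m
Step 3: Linear density = 2.27 mg / 9.284 m = 0.2445 mg/m
Step 4: fineness = 0.2445 * 1000 = 244.5 mtex

244.5 mtex


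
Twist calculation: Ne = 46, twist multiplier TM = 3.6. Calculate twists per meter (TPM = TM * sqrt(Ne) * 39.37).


Formula: TPM = TM * sqrt(Ne) * 39.37
Step 1: sqrt(Ne) = sqrt(46) = 6.7823
Step 2: TM * sqrt(Ne) = 3.6 * 6.7823 = 24.4163
Step 3: TPM = 24.4163 * 39.37 = 961 twists/m

961 twists/m


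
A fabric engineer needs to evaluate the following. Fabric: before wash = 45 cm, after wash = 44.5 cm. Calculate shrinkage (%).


Formula: Shrinkage% = ((L_before - L_after) / L_before) * 100
Step 1: Shrinkage = 45 - 44.5 = 0.5 cm
Step 2: Shrinkage% = (0.5 / 45) * 100
Step 3: Shrinkage% = 0.011111 * 100 = 1.1111% ≈ 1.1%

1.1%


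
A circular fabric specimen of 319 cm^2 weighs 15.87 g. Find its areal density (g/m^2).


Formula: GSM = mass_g / area_m2
Step 1: Convert area: 319 cm^2 = 319 / 10000 = 0.0319 m^2
Step 2: GSM = 15.87 g / 0.0319 m^2 = 497.5 g/m^2

497.5 g/m^2


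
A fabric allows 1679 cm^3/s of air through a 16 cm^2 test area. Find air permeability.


Formula: Air Permeability = Airflow / Test Area
AP = 1679 cm^3/s / 16 cm^2
AP = 104.9 cm^3/s/cm^2

104.9 cm^3/s/cm^2


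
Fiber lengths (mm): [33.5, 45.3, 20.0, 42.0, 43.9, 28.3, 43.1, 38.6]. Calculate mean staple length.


Formula: Mean = sum of lengths / count
Sum = 33.5 + 45.3 + 20.0 + 42.0 + 43.9 + 28.3 + 43.1 + 38.6
Sum = 294.7 mm
Mean = 294.7 / 8 = 36.84 mm

36.84 mm


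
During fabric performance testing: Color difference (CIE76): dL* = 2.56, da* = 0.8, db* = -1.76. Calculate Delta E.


Formula: Delta E = sqrt(dL*^2 + da*^2 + db*^2)
Step 1: dL*^2 = 2.56^2 = 6.5536
Step 2: da*^2 = 0.8^2 = 0.64
Step 3: db*^2 = (-1.76)^2 = 3.0976
Step 4: Sum = 6.5536 + 0.64 + 3.0976 = 10.2912
Step 5: Delta E = sqrt(10.2912) = 3.21

3.21 Delta E


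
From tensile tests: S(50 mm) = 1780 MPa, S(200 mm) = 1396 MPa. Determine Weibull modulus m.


Formula: m = ln(L1/L2) / ln(S2/S1)
Step 1: ln(L1/L2) = ln(50/200) = -1.38629
Step 2: S2/S1 = 1396/1780 = 0.78427
Step 3: ln(S2/S1) = ln(0.78427) = -0.24300
Step 4: m = -1.38629 / -0.24300 = 5.70

5.70 (Weibull m)


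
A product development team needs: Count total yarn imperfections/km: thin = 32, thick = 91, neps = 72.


Formula: Total = thin places + thick places + neps
Total = 32 + 91 + 72
Total = 195 imperfections/km

195 imperfections/km


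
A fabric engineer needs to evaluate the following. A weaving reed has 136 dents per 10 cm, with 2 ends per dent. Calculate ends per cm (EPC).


Formula: EPC = (dents per 10 cm * ends per dent) / 10
Step 1: Total ends per 10 cm = 136 * 2 = 272
Step 2: EPC = 272 / 10 = 27.2 ends/cm

27.2 ends/cm


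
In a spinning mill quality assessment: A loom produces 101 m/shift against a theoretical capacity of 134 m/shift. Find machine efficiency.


Formula: Efficiency% = (Actual output / Theoretical output) * 100
Efficiency% = (101 / 134) * 100
Efficiency% = 0.753731 * 100 = 75.3731% ≈ 75.4%

75.4%


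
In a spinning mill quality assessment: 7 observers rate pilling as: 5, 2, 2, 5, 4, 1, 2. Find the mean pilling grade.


Formula: Mean = sum / count
Sum = 5 + 2 + 2 + 5 + 4 + 1 + 2 = 21
Mean = 21 / 7 = 3.0

3.0


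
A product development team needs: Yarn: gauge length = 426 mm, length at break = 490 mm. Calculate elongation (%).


Formula: Elongation (%) = ((L_break - L0) / L0) * 100
Step 1: Extension = 490 - 426 = 64 mm
Step 2: Elongation = (64 / 426) * 100
Step 3: Elongation = 0.150235 * 100 = 15.0235% ≈ 15.0%

15.0%


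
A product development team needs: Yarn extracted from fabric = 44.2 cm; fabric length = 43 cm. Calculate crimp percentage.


Formula: Crimp% = ((L_yarn - L_fabric) / L_fabric) * 100
Step 1: Extension = 44.2 - 43 = 1.2 cm
Step 2: Crimp% = (1.2 / 43) * 100
Step 3: Crimp% = 0.027907 * 100 = 2.7907% ≈ 2.8%

2.8%


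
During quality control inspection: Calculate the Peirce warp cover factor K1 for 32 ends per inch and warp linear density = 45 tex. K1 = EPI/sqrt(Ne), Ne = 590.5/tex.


Formula: K1 = EPI / sqrt(Ne), with Ne = 590.5 / tex_warp
Step 1: Ne = 590.5 / 45 = 13.122
Step 2: sqrt(Ne) = sqrt(13.122) = 3.6224
Step 3: K1 = 32 / 3.6224 = 8.8

8.8


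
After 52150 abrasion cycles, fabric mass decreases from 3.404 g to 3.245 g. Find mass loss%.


Formula: Mass loss% = ((m_before - m_after) / m_before) * 100
Step 1: Mass loss = 3.404 - 3.245 = 0.159 g
Step 2: Ratio = 0.159 / 3.404 = 0.0467098
Step 3: Mass loss% = 0.0467098 * 100 = 4.67098% ≈ 4.67%

4.67%


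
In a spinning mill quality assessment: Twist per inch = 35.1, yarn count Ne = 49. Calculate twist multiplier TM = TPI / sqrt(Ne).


Formula: TM = TPI / sqrt(Ne)
Step 1: sqrt(Ne) = sqrt(49) = 7
Step 2: TM = 35.1 / 7 = 5.01

5.01 TM


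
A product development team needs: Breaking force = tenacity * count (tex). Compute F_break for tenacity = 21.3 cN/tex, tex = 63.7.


Formula: Breaking force = Tenacity * Linear density
F = 21.3 cN/tex * 63.7 tex
F = 1356.81 cN

1356.81 cN


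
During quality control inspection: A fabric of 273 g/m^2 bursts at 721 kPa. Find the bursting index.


Formula: Bursting Index = Bursting Strength / Fabric GSM
BI = 721 kPa / 273 g/m^2
BI = 2.641 kPa/(g/m^2)

2.641 kPa/(g/m^2)


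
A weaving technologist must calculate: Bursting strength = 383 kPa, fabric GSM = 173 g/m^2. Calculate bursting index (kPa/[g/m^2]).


Formula: Bursting Index = Bursting Strength / Fabric GSM
BI = 383 kPa / 173 g/m^2
BI = 2.214 kPa/(g/m^2)

2.214 kPa/(g/m^2)


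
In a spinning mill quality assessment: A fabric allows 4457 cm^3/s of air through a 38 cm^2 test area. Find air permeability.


Formula: Air Permeability = Airflow / Test Area
AP = 4457 cm^3/s / 38 cm^2
AP = 117.3 cm^3/s/cm^2

117.3 cm^3/s/cm^2


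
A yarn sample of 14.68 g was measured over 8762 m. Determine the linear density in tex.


Formula: Tex = (mass_g / length_m) * 1000
Substituting: Tex = (14.68 / 8762) * 1000
Intermediate: 14.68 / 8762 = 0.00167542 g/m
Tex = 0.00167542 * 1000 = 1.68 tex

1.68 tex


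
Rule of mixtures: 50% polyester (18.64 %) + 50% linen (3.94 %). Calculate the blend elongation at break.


Formula: Blend property = (fraction_A * property_A) + (fraction_B * property_B)
Step 1: Contribution A = 50/100 * 18.64 % = 9.32 %
Step 2: Contribution B = 50/100 * 3.94 % = 1.97 %
Step 3: Blend elongation at break = 9.32 + 1.97 = 11.29 %

11.29 %


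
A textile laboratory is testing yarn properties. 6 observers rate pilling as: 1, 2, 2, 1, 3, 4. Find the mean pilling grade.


Formula: Mean = sum / count
Sum = 1 + 2 + 2 + 1 + 3 + 4 = 13
Mean = 13 / 6 = 2.2

2.2


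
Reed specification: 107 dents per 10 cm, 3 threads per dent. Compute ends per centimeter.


Formula: EPC = (dents per 10 cm * ends per dent) / 10
Step 1: Total ends per 10 cm = 107 * 3 = 321
Step 2: EPC = 321 / 10 = 32.1 ends/cm

32.1 ends/cm


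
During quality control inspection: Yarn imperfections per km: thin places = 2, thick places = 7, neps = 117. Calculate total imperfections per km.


Formula: Total = thin places + thick places + neps
Total = 2 + 7 + 117
Total = 126 imperfections/km

126 imperfections/km


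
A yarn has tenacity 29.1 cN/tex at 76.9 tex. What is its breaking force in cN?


Formula: Breaking force = Tenacity * Linear density
F = 29.1 cN/tex * 76.9 tex
F = 2237.79 cN

2237.79 cN


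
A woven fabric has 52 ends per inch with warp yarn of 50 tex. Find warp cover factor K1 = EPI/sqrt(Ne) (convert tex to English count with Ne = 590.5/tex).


Formula: K1 = EPI / sqrt(Ne), with Ne = 590.5 / tex_warp
Step 1: Ne = 590.5 / 50 = 11.81
Step 2: sqrt(Ne) = sqrt(11.81) = 3.4366
Step 3: K1 = 52 / 3.4366 = 15.1

15.1


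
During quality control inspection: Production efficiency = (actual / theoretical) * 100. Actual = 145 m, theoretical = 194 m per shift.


Formula: Efficiency% = (Actual output / Theoretical output) * 100
Efficiency% = (145 / 194) * 100
Efficiency% = 0.747423 * 100 = 74.7423% ≈ 74.7%

74.7%


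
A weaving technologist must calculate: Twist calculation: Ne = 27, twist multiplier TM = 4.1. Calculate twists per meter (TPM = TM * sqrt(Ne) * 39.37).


Formula: TPM = TM * sqrt(Ne) * 39.37
Step 1: sqrt(Ne) = sqrt(27) = 5.1962
Step 2: TM * sqrt(Ne) = 4.1 * 5.1962 = 21.3044
Step 3: TPM = 21.3044 * 39.37 = 839 twists/m

839 twists/m


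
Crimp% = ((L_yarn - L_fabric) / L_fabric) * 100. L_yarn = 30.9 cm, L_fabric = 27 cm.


Formula: Crimp% = ((L_yarn - L_fabric) / L_fabric) * 100
Step 1: Extension = 30.9 - 27 = 3.9 cm
Step 2: Crimp% = (3.9 / 27) * 100
Step 3: Crimp% = 0.144444 * 100 = 14.4444% ≈ 14.4%

14.4%


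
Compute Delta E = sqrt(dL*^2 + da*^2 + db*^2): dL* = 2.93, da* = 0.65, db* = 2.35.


Formula: Delta E = sqrt(dL*^2 + da*^2 + db*^2)
Step 1: dL*^2 = 2.93^2 = 8.5849
Step 2: da*^2 = 0.65^2 = 0.4225
Step 3: db*^2 = 2.35^2 = 5.5225
Step 4: Sum = 8.5849 + 0.4225 + 5.5225 = 14.5299
Step 5: Delta E = sqrt(14.5299) = 3.81

3.81 Delta E


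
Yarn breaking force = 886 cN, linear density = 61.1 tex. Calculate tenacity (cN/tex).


Formula: Tenacity = Breaking force / Linear density
Tenacity = 886 cN / 61.1 tex
Tenacity = 14.50 cN/tex

14.50 cN/tex


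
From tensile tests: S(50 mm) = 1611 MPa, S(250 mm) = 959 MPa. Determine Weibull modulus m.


Formula: m = ln(L1/L2) / ln(S2/S1)
Step 1: ln(L1/L2) = ln(50/250) = -1.60944
Step 2: S2/S1 = 959/1611 = 0.59528
Step 3: ln(S2/S1) = ln(0.59528) = -0.51872
Step 4: m = -1.60944 / -0.51872 = 3.10

3.10 (Weibull m)


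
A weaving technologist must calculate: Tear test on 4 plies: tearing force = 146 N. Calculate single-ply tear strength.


Formula: Per-ply strength = Total force / Number of plies
Per-ply = 146 N / 4
Per-ply = 36.5 N

36.5 N


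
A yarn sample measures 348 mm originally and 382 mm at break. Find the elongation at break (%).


Formula: Elongation (%) = ((L_break - L0) / L0) * 100
Step 1: Extension = 382 - 348 = 34 mm
Step 2: Elongation = (34 / 348) * 100
Step 3: Elongation = 0.097701 * 100 = 9.7701% ≈ 9.8%

9.8%


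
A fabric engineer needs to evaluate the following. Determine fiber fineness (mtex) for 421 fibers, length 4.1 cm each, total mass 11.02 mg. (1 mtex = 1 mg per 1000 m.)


Formula: fineness (mtex) = mass (mg) / total length (km) = (mass_mg / total_length_m) * 1000
Step 1: Convert fiber length: 4.1 cm = 0.041 m
Step 2: Total fiber length = 421 * 0.041 = 17.261 m
Step 3: Linear density = 11.02 mg / 17.261 m = 0.6384 mg/m
Step 4: fineness = 0.6384 * 1000 = 638.4 mtex

638.4 mtex


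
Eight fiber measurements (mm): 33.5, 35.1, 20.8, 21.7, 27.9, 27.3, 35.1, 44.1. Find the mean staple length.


Formula: Mean = sum of lengths / count
Sum = 33.5 + 35.1 + 20.8 + 21.7 + 27.9 + 27.3 + 35.1 + 44.1
Sum = 245.5 mm
Mean = 245.5 / 8 = 30.69 mm

30.69 mm


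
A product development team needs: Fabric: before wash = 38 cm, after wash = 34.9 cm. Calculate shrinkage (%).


Formula: Shrinkage% = ((L_before - L_after) / L_before) * 100
Step 1: Shrinkage = 38 - 34.9 = 3.1 cm
Step 2: Shrinkage% = (3.1 / 38) * 100
Step 3: Shrinkage% = 0.081579 * 100 = 8.1579% ≈ 8.2%

8.2%


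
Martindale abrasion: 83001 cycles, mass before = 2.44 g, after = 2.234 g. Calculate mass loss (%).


Formula: Mass loss% = ((m_before - m_after) / m_before) * 100
Step 1: Mass loss = 2.44 - 2.234 = 0.206 g
Step 2: Ratio = 0.206 / 2.44 = 0.0844262
Step 3: Mass loss% = 0.0844262 * 100 = 8.44262% ≈ 8.44%

8.44%


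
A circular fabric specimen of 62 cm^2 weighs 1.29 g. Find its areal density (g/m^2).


Formula: GSM = mass_g / area_m2
Step 1: Convert area: 62 cm^2 = 62 / 10000 = 0.0062 m^2
Step 2: GSM = 1.29 g / 0.0062 m^2 = 208.1 g/m^2

208.1 g/m^2


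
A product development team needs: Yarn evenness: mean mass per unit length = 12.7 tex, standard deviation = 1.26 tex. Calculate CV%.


Formula: CV% = (standard deviation / mean) * 100
Step 1: Ratio = 1.26 / 12.7 = 0.099213
Step 2: CV% = 0.099213 * 100 = 9.9213% ≈ 9.9%

9.9%


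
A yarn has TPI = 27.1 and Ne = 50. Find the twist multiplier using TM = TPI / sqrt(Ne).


Formula: TM = TPI / sqrt(Ne)
Step 1: sqrt(Ne) = sqrt(50) = 7.0711
Step 2: TM = 27.1 / 7.0711 = 3.83

3.83 TM


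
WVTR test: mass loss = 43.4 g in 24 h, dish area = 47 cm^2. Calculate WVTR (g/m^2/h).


Formula: WVTR = mass_loss / (area * time)
Step 1: Convert area: 47 cm^2 = 0.0047 m^2
Step 2: WVTR = 43.4 g / (0.0047 m^2 * 24 h)
Step 3: WVTR = 43.4 / 0.1128 = 384.8 g/m^2/h

384.8 g/m^2/h


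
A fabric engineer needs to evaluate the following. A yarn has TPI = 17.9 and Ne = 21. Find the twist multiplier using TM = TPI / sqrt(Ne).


Formula: TM = TPI / sqrt(Ne)
Step 1: sqrt(Ne) = sqrt(21) = 4.5826
Step 2: TM = 17.9 / 4.5826 = 3.91

3.91 TM


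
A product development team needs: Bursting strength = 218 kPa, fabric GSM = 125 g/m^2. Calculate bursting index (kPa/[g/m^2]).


Formula: Bursting Index = Bursting Strength / Fabric GSM
BI = 218 kPa / 125 g/m^2
BI = 1.744 kPa/(g/m^2)

1.744 kPa/(g/m^2)


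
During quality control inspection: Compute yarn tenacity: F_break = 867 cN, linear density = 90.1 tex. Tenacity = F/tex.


Formula: Tenacity = Breaking force / Linear density
Tenacity = 867 cN / 90.1 tex
Tenacity = 9.62 cN/tex

9.62 cN/tex


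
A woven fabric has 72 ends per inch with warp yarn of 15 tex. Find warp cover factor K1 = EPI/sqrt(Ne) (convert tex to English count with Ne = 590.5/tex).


Formula: K1 = EPI / sqrt(Ne), with Ne = 590.5 / tex_warp
Step 1: Ne = 590.5 / 15 = 39.367
Step 2: sqrt(Ne) = sqrt(39.367) = 6.2743
Step 3: K1 = 72 / 6.2743 = 11.5

11.5


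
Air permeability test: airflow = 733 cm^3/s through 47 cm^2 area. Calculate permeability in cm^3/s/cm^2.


Formula: Air Permeability = Airflow / Test Area
AP = 733 cm^3/s / 47 cm^2
AP = 15.6 cm^3/s/cm^2

15.6 cm^3/s/cm^2


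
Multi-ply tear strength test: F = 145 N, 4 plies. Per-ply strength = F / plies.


Formula: Per-ply strength = Total force / Number of plies
Per-ply = 145 N / 4
Per-ply = 36.25 N

36.25 N


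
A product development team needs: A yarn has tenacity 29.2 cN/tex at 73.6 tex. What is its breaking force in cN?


Formula: Breaking force = Tenacity * Linear density
F = 29.2 cN/tex * 73.6 tex
F = 2149.12 cN

2149.12 cN


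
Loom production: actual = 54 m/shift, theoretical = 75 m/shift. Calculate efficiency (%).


Formula: Efficiency% = (Actual output / Theoretical output) * 100
Efficiency% = (54 / 75) * 100
Efficiency% = 0.72 * 100 = 72.0%

72.0%


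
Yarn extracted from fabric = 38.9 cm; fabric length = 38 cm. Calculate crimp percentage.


Formula: Crimp% = ((L_yarn - L_fabric) / L_fabric) * 100
Step 1: Extension = 38.9 - 38 = 0.9 cm
Step 2: Crimp% = (0.9 / 38) * 100
Step 3: Crimp% = 0.023684 * 100 = 2.3684% ≈ 2.4%

2.4%


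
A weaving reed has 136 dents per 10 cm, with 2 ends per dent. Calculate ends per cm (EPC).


Formula: EPC = (dents per 10 cm * ends per dent) / 10
Step 1: Total ends per 10 cm = 136 * 2 = 272
Step 2: EPC = 272 / 10 = 27.2 ends/cm

27.2 ends/cm


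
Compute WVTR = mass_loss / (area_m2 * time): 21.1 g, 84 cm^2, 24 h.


Formula: WVTR = mass_loss / (area * time)
Step 1: Convert area: 84 cm^2 = 0.0084 m^2
Step 2: WVTR = 21.1 g / (0.0084 m^2 * 24 h)
Step 3: WVTR = 21.1 / 0.2016 = 104.7 g/m^2/h

104.7 g/m^2/h


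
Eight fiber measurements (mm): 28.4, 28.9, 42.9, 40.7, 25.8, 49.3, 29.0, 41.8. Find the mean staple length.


Formula: Mean = sum of lengths / count
Sum = 28.4 + 28.9 + 42.9 + 40.7 + 25.8 + 49.3 + 29.0 + 41.8
Sum = 286.8 mm
Mean = 286.8 / 8 = 35.85 mm

35.85 mm


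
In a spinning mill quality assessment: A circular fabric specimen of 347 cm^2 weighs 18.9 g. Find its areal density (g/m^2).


Formula: GSM = mass_g / area_m2
Step 1: Convert area: 347 cm^2 = 347 / 10000 = 0.0347 m^2
Step 2: GSM = 18.9 g / 0.0347 m^2 = 544.7 g/m^2

544.7 g/m^2


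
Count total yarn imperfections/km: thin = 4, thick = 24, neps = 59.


Formula: Total = thin places + thick places + neps
Total = 4 + 24 + 59
Total = 87 imperfections/km

87 imperfections/km


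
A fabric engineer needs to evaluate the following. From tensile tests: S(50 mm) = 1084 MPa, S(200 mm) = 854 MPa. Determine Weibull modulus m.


Formula: m = ln(L1/L2) / ln(S2/S1)
Step 1: ln(L1/L2) = ln(50/200) = -1.38629
Step 2: S2/S1 = 854/1084 = 0.78782
Step 3: ln(S2/S1) = ln(0.78782) = -0.23849
Step 4: m = -1.38629 / -0.23849 = 5.81

5.81 (Weibull m)


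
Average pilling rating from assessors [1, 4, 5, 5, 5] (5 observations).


Formula: Mean = sum / count
Sum = 1 + 4 + 5 + 5 + 5 = 20
Mean = 20 / 5 = 4.0

4.0


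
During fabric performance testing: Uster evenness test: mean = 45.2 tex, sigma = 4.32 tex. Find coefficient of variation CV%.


Formula: CV% = (standard deviation / mean) * 100
Step 1: Ratio = 4.32 / 45.2 = 0.095575
Step 2: CV% = 0.095575 * 100 = 9.5575% ≈ 9.6%

9.6%


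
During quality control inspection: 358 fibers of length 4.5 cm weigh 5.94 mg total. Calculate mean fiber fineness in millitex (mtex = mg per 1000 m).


Formula: fineness (mtex) = mass (mg) / total length (km) = (mass_mg / total_length_m) * 1000
Step 1: Convert fiber length: 4.5 cm = 0.045 m
Step 2: Total fiber length = 358 * 0.045 = 16.11 m
Step 3: Linear density = 5.94 mg / 16.11 m = 0.3687 mg/m
Step 4: fineness = 0.3687 * 1000 = 368.7 mtex

368.7 mtex


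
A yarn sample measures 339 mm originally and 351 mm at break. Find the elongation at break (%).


Formula: Elongation (%) = ((L_break - L0) / L0) * 100
Step 1: Extension = 351 - 339 = 12 mm
Step 2: Elongation = (12 / 339) * 100
Step 3: Elongation = 0.035398 * 100 = 3.5398% ≈ 3.5%

3.5%


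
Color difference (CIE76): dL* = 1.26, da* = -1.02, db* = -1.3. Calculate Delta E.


Formula: Delta E = sqrt(dL*^2 + da*^2 + db*^2)
Step 1: dL*^2 = 1.26^2 = 1.5876
Step 2: da*^2 = (-1.02)^2 = 1.0404
Step 3: db*^2 = (-1.3)^2 = 1.69
Step 4: Sum = 1.5876 + 1.0404 + 1.69 = 4.318
Step 5: Delta E = sqrt(4.318) = 2.08

2.08 Delta E


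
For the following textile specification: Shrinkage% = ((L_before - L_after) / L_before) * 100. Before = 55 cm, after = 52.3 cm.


Formula: Shrinkage% = ((L_before - L_after) / L_before) * 100
Step 1: Shrinkage = 55 - 52.3 = 2.7 cm
Step 2: Shrinkage% = (2.7 / 55) * 100
Step 3: Shrinkage% = 0.049091 * 100 = 4.9091% ≈ 4.9%

4.9%


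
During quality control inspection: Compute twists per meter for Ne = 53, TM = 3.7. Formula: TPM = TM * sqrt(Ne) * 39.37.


Formula: TPM = TM * sqrt(Ne) * 39.37
Step 1: sqrt(Ne) = sqrt(53) = 7.2801
Step 2: TM * sqrt(Ne) = 3.7 * 7.2801 = 26.9364
Step 3: TPM = 26.9364 * 39.37 = 1060 twists/m

1060 twists/m


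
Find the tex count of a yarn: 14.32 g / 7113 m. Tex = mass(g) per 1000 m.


Formula: Tex = (mass_g / length_m) * 1000
Substituting: Tex = (14.32 / 7113) * 1000
Intermediate: 14.32 / 7113 = 0.00201322 g/m
Tex = 0.00201322 * 1000 = 2.01 tex

2.01 tex


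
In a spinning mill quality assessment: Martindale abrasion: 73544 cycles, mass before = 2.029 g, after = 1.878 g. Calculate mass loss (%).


Formula: Mass loss% = ((m_before - m_after) / m_before) * 100
Step 1: Mass loss = 2.029 - 1.878 = 0.151 g
Step 2: Ratio = 0.151 / 2.029 = 0.0744209
Step 3: Mass loss% = 0.0744209 * 100 = 7.44209% ≈ 7.44%

7.44%


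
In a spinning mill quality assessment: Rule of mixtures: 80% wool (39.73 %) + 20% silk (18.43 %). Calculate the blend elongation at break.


Formula: Blend property = (fraction_A * property_A) + (fraction_B * property_B)
Step 1: Contribution A = 80/100 * 39.73 % = 31.784 %
Step 2: Contribution B = 20/100 * 18.43 % = 3.686 %
Step 3: Blend elongation at break = 31.784 + 3.686 = 35.47 %

35.47 %


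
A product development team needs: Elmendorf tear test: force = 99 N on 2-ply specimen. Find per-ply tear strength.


Formula: Per-ply strength = Total force / Number of plies
Per-ply = 99 N / 2
Per-ply = 49.5 N

49.5 N


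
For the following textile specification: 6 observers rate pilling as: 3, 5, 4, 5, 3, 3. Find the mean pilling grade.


Formula: Mean = sum / count
Sum = 3 + 5 + 4 + 5 + 3 + 3 = 23
Mean = 23 / 6 = 3.8

3.8


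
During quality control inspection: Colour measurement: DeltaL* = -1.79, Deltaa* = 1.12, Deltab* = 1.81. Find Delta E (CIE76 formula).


Formula: Delta E = sqrt(dL*^2 + da*^2 + db*^2)
Step 1: dL*^2 = (-1.79)^2 = 3.2041
Step 2: da*^2 = 1.12^2 = 1.2544
Step 3: db*^2 = 1.81^2 = 3.2761
Step 4: Sum = 3.2041 + 1.2544 + 3.2761 = 7.7346
Step 5: Delta E = sqrt(7.7346) = 2.78

2.78 Delta E


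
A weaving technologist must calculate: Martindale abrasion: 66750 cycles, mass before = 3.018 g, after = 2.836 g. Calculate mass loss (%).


Formula: Mass loss% = ((m_before - m_after) / m_before) * 100
Step 1: Mass loss = 3.018 - 2.836 = 0.182 g
Step 2: Ratio = 0.182 / 3.018 = 0.0603048
Step 3: Mass loss% = 0.0603048 * 100 = 6.03048% ≈ 6.03%

6.03%


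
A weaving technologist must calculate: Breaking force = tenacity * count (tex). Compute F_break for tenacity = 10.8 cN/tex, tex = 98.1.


Formula: Breaking force = Tenacity * Linear density
F = 10.8 cN/tex * 98.1 tex
F = 1059.48 cN

1059.48 cN


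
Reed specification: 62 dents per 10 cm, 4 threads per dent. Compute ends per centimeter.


Formula: EPC = (dents per 10 cm * ends per dent) / 10
Step 1: Total ends per 10 cm = 62 * 4 = 248
Step 2: EPC = 248 / 10 = 24.8 ends/cm

24.8 ends/cm


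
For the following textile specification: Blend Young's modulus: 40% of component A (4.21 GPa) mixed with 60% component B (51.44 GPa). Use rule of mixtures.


Formula: Blend property = (fraction_A * property_A) + (fraction_B * property_B)
Step 1: Contribution A = 40/100 * 4.21 GPa = 1.684 GPa
Step 2: Contribution B = 60/100 * 51.44 GPa = 30.864 GPa
Step 3: Blend Young's modulus = 1.684 + 30.864 = 32.548 GPa

32.548 GPa


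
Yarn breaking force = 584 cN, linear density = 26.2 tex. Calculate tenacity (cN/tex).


Formula: Tenacity = Breaking force / Linear density
Tenacity = 584 cN / 26.2 tex
Tenacity = 22.29 cN/tex

22.29 cN/tex


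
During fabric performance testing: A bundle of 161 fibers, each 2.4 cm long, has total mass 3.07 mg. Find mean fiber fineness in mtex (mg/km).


Formula: fineness (mtex) = mass (mg) / total length (km) = (mass_mg / total_length_m) * 1000
Step 1: Convert fiber length: 2.4 cm = 0.024 m
Step 2: Total fiber length = 161 * 0.024 = 3.864 m
Step 3: Linear density = 3.07 mg / 3.864 m = 0.7945 mg/m
Step 4: fineness = 0.7945 * 1000 = 794.5 mtex

794.5 mtex


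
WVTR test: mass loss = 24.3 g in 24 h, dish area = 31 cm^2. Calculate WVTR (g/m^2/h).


Formula: WVTR = mass_loss / (area * time)
Step 1: Convert area: 31 cm^2 = 0.0031 m^2
Step 2: WVTR = 24.3 g / (0.0031 m^2 * 24 h)
Step 3: WVTR = 24.3 / 0.0744 = 326.6 g/m^2/h

326.6 g/m^2/h


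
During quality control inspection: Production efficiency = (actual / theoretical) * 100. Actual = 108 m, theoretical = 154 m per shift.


Formula: Efficiency% = (Actual output / Theoretical output) * 100
Efficiency% = (108 / 154) * 100
Efficiency% = 0.701299 * 100 = 70.1299% ≈ 70.1%

70.1%


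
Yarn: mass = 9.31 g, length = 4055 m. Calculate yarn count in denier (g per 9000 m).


Formula: den = (mass_g / length_m) * 9000
Substituting: den = (9.31 / 4055) * 9000
Intermediate: 9.31 / 4055 = 0.00229593 g/m
den = 0.00229593 * 9000 = 20.7 denier

20.7 denier


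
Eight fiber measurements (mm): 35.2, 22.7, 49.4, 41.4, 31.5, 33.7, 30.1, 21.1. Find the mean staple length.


Formula: Mean = sum of lengths / count
Sum = 35.2 + 22.7 + 49.4 + 41.4 + 31.5 + 33.7 + 30.1 + 21.1
Sum = 265.1 mm
Mean = 265.1 / 8 = 33.14 mm

33.14 mm


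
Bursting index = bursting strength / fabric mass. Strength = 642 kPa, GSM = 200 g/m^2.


Formula: Bursting Index = Bursting Strength / Fabric GSM
BI = 642 kPa / 200 g/m^2
BI = 3.210 kPa/(g/m^2)

3.210 kPa/(g/m^2)


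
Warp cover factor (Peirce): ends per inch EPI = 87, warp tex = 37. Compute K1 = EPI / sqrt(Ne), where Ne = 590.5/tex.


Formula: K1 = EPI / sqrt(Ne), with Ne = 590.5 / tex_warp
Step 1: Ne = 590.5 / 37 = 15.959
Step 2: sqrt(Ne) = sqrt(15.959) = 3.9949
Step 3: K1 = 87 / 3.9949 = 21.8

21.8


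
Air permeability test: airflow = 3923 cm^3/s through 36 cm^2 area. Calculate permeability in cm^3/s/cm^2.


Formula: Air Permeability = Airflow / Test Area
AP = 3923 cm^3/s / 36 cm^2
AP = 109.0 cm^3/s/cm^2

109.0 cm^3/s/cm^2


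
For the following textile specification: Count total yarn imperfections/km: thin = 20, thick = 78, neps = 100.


Formula: Total = thin places + thick places + neps
Total = 20 + 78 + 100
Total = 198 imperfections/km

198 imperfections/km


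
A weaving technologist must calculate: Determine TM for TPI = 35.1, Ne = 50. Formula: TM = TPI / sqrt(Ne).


Formula: TM = TPI / sqrt(Ne)
Step 1: sqrt(Ne) = sqrt(50) = 7.0711
Step 2: TM = 35.1 / 7.0711 = 4.96

4.96 TM


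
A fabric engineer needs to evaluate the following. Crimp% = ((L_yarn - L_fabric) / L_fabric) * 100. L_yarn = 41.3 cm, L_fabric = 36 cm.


Formula: Crimp% = ((L_yarn - L_fabric) / L_fabric) * 100
Step 1: Extension = 41.3 - 36 = 5.3 cm
Step 2: Crimp% = (5.3 / 36) * 100
Step 3: Crimp% = 0.147222 * 100 = 14.7222% ≈ 14.7%

14.7%


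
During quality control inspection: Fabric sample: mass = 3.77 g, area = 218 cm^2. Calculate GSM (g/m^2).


Formula: GSM = mass_g / area_m2
Step 1: Convert area: 218 cm^2 = 218 / 10000 = 0.0218 m^2
Step 2: GSM = 3.77 g / 0.0218 m^2 = 172.9 g/m^2

172.9 g/m^2


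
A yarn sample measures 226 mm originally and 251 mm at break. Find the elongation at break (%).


Formula: Elongation (%) = ((L_break - L0) / L0) * 100
Step 1: Extension = 251 - 226 = 25 mm
Step 2: Elongation = (25 / 226) * 100
Step 3: Elongation = 0.110619 * 100 = 11.0619% ≈ 11.1%

11.1%


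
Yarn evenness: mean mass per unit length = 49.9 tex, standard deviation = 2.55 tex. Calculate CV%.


Formula: CV% = (standard deviation / mean) * 100
Step 1: Ratio = 2.55 / 49.9 = 0.051102
Step 2: CV% = 0.051102 * 100 = 5.1102% ≈ 5.1%

5.1%


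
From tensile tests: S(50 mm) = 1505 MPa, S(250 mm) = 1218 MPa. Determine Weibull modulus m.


Formula: m = ln(L1/L2) / ln(S2/S1)
Step 1: ln(L1/L2) = ln(50/250) = -1.60944
Step 2: S2/S1 = 1218/1505 = 0.8093
Step 3: ln(S2/S1) = ln(0.8093) = -0.21159
Step 4: m = -1.60944 / -0.21159 = 7.61

7.61 (Weibull m)


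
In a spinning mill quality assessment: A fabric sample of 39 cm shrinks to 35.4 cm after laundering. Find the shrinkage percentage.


Formula: Shrinkage% = ((L_before - L_after) / L_before) * 100
Step 1: Shrinkage = 39 - 35.4 = 3.6 cm
Step 2: Shrinkage% = (3.6 / 39) * 100
Step 3: Shrinkage% = 0.092308 * 100 = 9.2308% ≈ 9.2%

9.2%


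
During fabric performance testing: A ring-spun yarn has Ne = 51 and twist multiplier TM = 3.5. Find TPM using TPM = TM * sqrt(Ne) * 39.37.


Formula: TPM = TM * sqrt(Ne) * 39.37
Step 1: sqrt(Ne) = sqrt(51) = 7.1414
Step 2: TM * sqrt(Ne) = 3.5 * 7.1414 = 24.9949
Step 3: TPM = 24.9949 * 39.37 = 984 twists/m

984 twists/m


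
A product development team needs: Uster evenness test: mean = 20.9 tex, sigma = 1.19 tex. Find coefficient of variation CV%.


Formula: CV% = (standard deviation / mean) * 100
Step 1: Ratio = 1.19 / 20.9 = 0.056938
Step 2: CV% = 0.056938 * 100 = 5.6938% ≈ 5.7%

5.7%


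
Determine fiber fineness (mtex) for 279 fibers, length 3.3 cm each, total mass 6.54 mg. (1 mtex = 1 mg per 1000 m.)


Formula: fineness (mtex) = mass (mg) / total length (km) = (mass_mg / total_length_m) * 1000
Step 1: Convert fiber length: 3.3 cm = 0.033 m
Step 2: Total fiber length = 279 * 0.033 = 9.207 m
Step 3: Linear density = 6.54 mg / 9.207 m = 0.7103 mg/m
Step 4: fineness = 0.7103 * 1000 = 710.3 mtex

710.3 mtex


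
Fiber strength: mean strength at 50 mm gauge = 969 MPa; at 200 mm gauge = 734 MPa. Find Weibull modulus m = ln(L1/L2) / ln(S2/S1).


Formula: m = ln(L1/L2) / ln(S2/S1)
Step 1: ln(L1/L2) = ln(50/200) = -1.38629
Step 2: S2/S1 = 734/969 = 0.75748
Step 3: ln(S2/S1) = ln(0.75748) = -0.27776
Step 4: m = -1.38629 / -0.27776 = 4.99

4.99 (Weibull m)


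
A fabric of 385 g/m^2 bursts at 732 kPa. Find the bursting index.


Formula: Bursting Index = Bursting Strength / Fabric GSM
BI = 732 kPa / 385 g/m^2
BI = 1.901 kPa/(g/m^2)

1.901 kPa/(g/m^2)


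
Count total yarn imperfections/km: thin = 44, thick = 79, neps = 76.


Formula: Total = thin places + thick places + neps
Total = 44 + 79 + 76
Total = 199 imperfections/km

199 imperfections/km


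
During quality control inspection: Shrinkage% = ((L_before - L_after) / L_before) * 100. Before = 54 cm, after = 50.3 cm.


Formula: Shrinkage% = ((L_before - L_after) / L_before) * 100
Step 1: Shrinkage = 54 - 50.3 = 3.7 cm
Step 2: Shrinkage% = (3.7 / 54) * 100
Step 3: Shrinkage% = 0.068519 * 100 = 6.8519% ≈ 6.9%

6.9%


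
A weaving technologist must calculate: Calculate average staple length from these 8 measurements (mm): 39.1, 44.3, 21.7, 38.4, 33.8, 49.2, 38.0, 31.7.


Formula: Mean = sum of lengths / count
Sum = 39.1 + 44.3 + 21.7 + 38.4 + 33.8 + 49.2 + 38.0 + 31.7
Sum = 296.2 mm
Mean = 296.2 / 8 = 37.03 mm

37.03 mm


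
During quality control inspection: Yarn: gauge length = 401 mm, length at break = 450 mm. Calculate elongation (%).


Formula: Elongation (%) = ((L_break - L0) / L0) * 100
Step 1: Extension = 450 - 401 = 49 mm
Step 2: Elongation = (49 / 401) * 100
Step 3: Elongation = 0.122195 * 100 = 12.2195% ≈ 12.2%

12.2%


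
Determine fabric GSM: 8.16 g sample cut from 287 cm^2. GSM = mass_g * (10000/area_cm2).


Formula: GSM = mass_g / area_m2
Step 1: Convert area: 287 cm^2 = 287 / 10000 = 0.0287 m^2
Step 2: GSM = 8.16 g / 0.0287 m^2 = 284.3 g/m^2

284.3 g/m^2


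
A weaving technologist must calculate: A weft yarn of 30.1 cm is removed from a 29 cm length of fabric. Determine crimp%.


Formula: Crimp% = ((L_yarn - L_fabric) / L_fabric) * 100
Step 1: Extension = 30.1 - 29 = 1.1 cm
Step 2: Crimp% = (1.1 / 29) * 100
Step 3: Crimp% = 0.037931 * 100 = 3.7931% ≈ 3.8%

3.8%


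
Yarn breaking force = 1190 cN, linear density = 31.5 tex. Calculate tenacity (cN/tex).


Formula: Tenacity = Breaking force / Linear density
Tenacity = 1190 cN / 31.5 tex
Tenacity = 37.78 cN/tex

37.78 cN/tex


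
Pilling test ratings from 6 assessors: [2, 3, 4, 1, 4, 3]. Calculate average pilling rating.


Formula: Mean = sum / count
Sum = 2 + 3 + 4 + 1 + 4 + 3 = 17
Mean = 17 / 6 = 2.8

2.8


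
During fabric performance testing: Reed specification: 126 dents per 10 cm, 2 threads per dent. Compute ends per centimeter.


Formula: EPC = (dents per 10 cm * ends per dent) / 10
Step 1: Total ends per 10 cm = 126 * 2 = 252
Step 2: EPC = 252 / 10 = 25.2 ends/cm

25.2 ends/cm


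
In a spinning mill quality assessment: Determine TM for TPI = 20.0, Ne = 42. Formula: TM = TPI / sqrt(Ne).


Formula: TM = TPI / sqrt(Ne)
Step 1: sqrt(Ne) = sqrt(42) = 6.4807
Step 2: TM = 20.0 / 6.4807 = 3.09

3.09 TM


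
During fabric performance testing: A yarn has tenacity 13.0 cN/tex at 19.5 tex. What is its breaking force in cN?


Formula: Breaking force = Tenacity * Linear density
F = 13.0 cN/tex * 19.5 tex
F = 253.50 cN

253.50 cN


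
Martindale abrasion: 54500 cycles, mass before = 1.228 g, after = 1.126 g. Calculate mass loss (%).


Formula: Mass loss% = ((m_before - m_after) / m_before) * 100
Step 1: Mass loss = 1.228 - 1.126 = 0.102 g
Step 2: Ratio = 0.102 / 1.228 = 0.0830619
Step 3: Mass loss% = 0.0830619 * 100 = 8.30619% ≈ 8.31%

8.31%
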